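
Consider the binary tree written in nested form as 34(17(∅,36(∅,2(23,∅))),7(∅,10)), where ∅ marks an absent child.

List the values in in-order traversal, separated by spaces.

17 36 23 2 34 7 10

In-order visits the left subtree, then the node, then the right subtree.
At 34: go left to 17.
  At 17: no left child.
  Visit 17.
  At 17: go right to 36.
    At 36: no left child.
    Visit 36.
    At 36: go right to 2.
      At 2: go left to 23.
        23 is a leaf — visit 23.
      Visit 2.
      At 2: no right child.
Visit 34.
At 34: go right to 7.
  At 7: no left child.
  Visit 7.
  At 7: go right to 10.
    10 is a leaf — visit 10.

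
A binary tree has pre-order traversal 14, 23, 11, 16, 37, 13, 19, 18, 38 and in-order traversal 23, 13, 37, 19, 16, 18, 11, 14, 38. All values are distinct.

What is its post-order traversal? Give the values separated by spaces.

13 19 37 18 16 11 23 38 14

The first element of pre-order is the root; it splits in-order into left and right subtrees.
Root 14: left subtree has 7 nodes {23, 13, 37, 19, 16, 18, 11}, right has 1 {38}.
  Root 23: left subtree has 0 nodes { }, right has 6 {13, 37, 19, 16, 18, 11}.
    Root 11: left subtree has 5 nodes {13, 37, 19, 16, 18}, right has 0 { }.
      Root 16: left subtree has 3 nodes {13, 37, 19}, right has 1 {18}.
        Root 37: left subtree has 1 node {13}, right has 1 {19}.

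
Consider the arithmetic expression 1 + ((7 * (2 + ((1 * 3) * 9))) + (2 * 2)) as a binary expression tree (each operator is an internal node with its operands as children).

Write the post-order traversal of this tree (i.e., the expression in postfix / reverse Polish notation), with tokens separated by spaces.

Post-order on an expression tree gives postfix notation: for each operator, emit left operand, right operand, then the operator.

1 7 2 1 3 * 9 * + * 2 2 * + +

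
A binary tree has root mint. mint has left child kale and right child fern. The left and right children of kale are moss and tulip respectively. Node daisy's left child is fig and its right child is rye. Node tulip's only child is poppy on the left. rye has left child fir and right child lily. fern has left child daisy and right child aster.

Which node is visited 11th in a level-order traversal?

Level-order visits nodes level by level from the root, left to right within each level.
Level 0: mint
Level 1: kale, fern
Level 2: moss, tulip, daisy, aster
Level 3: poppy, fig, rye
Level 4: fir, lily
Full level-order sequence: mint, kale, fern, moss, tulip, daisy, aster, poppy, fig, rye, fir, lily.

fir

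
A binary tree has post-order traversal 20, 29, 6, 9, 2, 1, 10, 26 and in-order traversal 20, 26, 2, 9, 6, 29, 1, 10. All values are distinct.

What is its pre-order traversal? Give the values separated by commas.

26, 20, 10, 1, 2, 9, 6, 29

The last element of post-order is the root; it splits in-order into left and right subtrees.
Root 26: left subtree has 1 node {20}, right has 6 {2, 9, 6, 29, 1, 10}.
  Root 10: left subtree has 5 nodes {2, 9, 6, 29, 1}, right has 0 { }.
    Root 1: left subtree has 4 nodes {2, 9, 6, 29}, right has 0 { }.
      Root 2: left subtree has 0 nodes { }, right has 3 {9, 6, 29}.
        Root 9: left subtree has 0 nodes { }, right has 2 {6, 29}.
          Root 6: left subtree has 0 nodes { }, right has 1 {29}.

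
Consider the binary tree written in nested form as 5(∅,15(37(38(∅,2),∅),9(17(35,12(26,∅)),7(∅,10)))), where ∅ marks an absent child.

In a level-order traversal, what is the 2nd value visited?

15

Level-order visits nodes level by level from the root, left to right within each level.
Level 0: 5
Level 1: 15
Level 2: 37, 9
Level 3: 38, 17, 7
Level 4: 2, 35, 12, 10
Level 5: 26
Full level-order sequence: 5, 15, 37, 9, 38, 17, 7, 2, 35, 12, 10, 26.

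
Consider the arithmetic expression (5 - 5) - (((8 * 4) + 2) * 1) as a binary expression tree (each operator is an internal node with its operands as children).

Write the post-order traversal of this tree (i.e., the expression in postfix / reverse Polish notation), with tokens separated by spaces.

5 5 - 8 4 * 2 + 1 * -

Post-order on an expression tree gives postfix notation: for each operator, emit left operand, right operand, then the operator.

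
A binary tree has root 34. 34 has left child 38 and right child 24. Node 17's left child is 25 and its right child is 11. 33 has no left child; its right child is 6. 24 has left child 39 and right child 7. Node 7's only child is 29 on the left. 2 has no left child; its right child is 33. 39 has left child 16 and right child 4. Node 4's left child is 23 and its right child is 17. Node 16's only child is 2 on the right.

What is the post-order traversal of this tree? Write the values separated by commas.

Post-order visits the left subtree, then the right subtree, then the node.
At 34: go left to 38.
  38 is a leaf — visit 38.
At 34: go right to 24.
  At 24: go left to 39.
    At 39: go left to 16.
      At 16: no left child.
      At 16: go right to 2.
        At 2: no left child.
        At 2: go right to 33.
          At 33: no left child.
          At 33: go right to 6.
            6 is a leaf — visit 6.
          Visit 33.
        Visit 2.
      Visit 16.
    At 39: go right to 4.
      At 4: go left to 23.
        23 is a leaf — visit 23.
      At 4: go right to 17.
        At 17: go left to 25.
          25 is a leaf — visit 25.
        At 17: go right to 11.
          11 is a leaf — visit 11.
        Visit 17.
      Visit 4.
    Visit 39.
  At 24: go right to 7.
    At 7: go left to 29.
      29 is a leaf — visit 29.
    At 7: no right child.
    Visit 7.
  Visit 24.
Visit 34.

38, 6, 33, 2, 16, 23, 25, 11, 17, 4, 39, 29, 7, 24, 34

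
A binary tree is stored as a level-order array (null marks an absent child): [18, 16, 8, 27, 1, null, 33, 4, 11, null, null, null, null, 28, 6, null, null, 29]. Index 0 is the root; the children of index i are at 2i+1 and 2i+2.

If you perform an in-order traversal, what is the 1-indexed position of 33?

10

In-order visits the left subtree, then the node, then the right subtree.
At 18: go left to 16.
  At 16: go left to 27.
    At 27: go left to 4.
      4 is a leaf — visit 4.
    Visit 27.
    At 27: go right to 11.
      At 11: go left to 29.
        29 is a leaf — visit 29.
      Visit 11.
      At 11: no right child.
  Visit 16.
  At 16: go right to 1.
    1 is a leaf — visit 1.
Visit 18.
At 18: go right to 8.
  At 8: no left child.
  Visit 8.
  At 8: go right to 33.
    At 33: go left to 28.
      28 is a leaf — visit 28.
    Visit 33.
    At 33: go right to 6.
      6 is a leaf — visit 6.
Full in-order sequence: 4, 27, 29, 11, 16, 1, 18, 8, 28, 33, 6.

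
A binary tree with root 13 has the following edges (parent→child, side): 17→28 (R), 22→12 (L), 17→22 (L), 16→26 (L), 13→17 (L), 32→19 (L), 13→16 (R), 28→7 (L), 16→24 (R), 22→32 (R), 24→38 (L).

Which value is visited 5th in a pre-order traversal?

32

Pre-order visits the node, then its left subtree, then its right subtree.
Visit 13.
At 13: go left to 17.
  Visit 17.
  At 17: go left to 22.
    Visit 22.
    At 22: go left to 12.
      12 is a leaf — visit 12.
    At 22: go right to 32.
      Visit 32.
      At 32: go left to 19.
        19 is a leaf — visit 19.
      At 32: no right child.
  At 17: go right to 28.
    Visit 28.
    At 28: go left to 7.
      7 is a leaf — visit 7.
    At 28: no right child.
At 13: go right to 16.
  Visit 16.
  At 16: go left to 26.
    26 is a leaf — visit 26.
  At 16: go right to 24.
    Visit 24.
    At 24: go left to 38.
      38 is a leaf — visit 38.
    At 24: no right child.
Full pre-order sequence: 13, 17, 22, 12, 32, 19, 28, 7, 16, 26, 24, 38.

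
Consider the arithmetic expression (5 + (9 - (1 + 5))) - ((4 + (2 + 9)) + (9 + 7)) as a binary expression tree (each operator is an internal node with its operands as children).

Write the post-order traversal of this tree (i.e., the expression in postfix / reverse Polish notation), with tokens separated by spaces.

Post-order on an expression tree gives postfix notation: for each operator, emit left operand, right operand, then the operator.

5 9 1 5 + - + 4 2 9 + + 9 7 + + -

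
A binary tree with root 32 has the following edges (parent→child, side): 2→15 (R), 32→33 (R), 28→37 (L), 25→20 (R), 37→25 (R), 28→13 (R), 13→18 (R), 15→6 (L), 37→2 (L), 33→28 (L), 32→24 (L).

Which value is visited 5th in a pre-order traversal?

Pre-order visits the node, then its left subtree, then its right subtree.
Visit 32.
At 32: go left to 24.
  24 is a leaf — visit 24.
At 32: go right to 33.
  Visit 33.
  At 33: go left to 28.
    Visit 28.
    At 28: go left to 37.
      Visit 37.
      At 37: go left to 2.
        Visit 2.
        At 2: no left child.
        At 2: go right to 15.
          Visit 15.
          At 15: go left to 6.
            6 is a leaf — visit 6.
          At 15: no right child.
      At 37: go right to 25.
        Visit 25.
        At 25: no left child.
        At 25: go right to 20.
          20 is a leaf — visit 20.
    At 28: go right to 13.
      Visit 13.
      At 13: no left child.
      At 13: go right to 18.
        18 is a leaf — visit 18.
  At 33: no right child.
Full pre-order sequence: 32, 24, 33, 28, 37, 2, 15, 6, 25, 20, 13, 18.

37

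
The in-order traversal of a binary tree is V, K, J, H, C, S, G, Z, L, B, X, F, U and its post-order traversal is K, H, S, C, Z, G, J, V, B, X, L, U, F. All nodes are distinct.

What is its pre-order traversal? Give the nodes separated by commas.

F, L, V, J, K, G, C, H, S, Z, X, B, U

The last element of post-order is the root; it splits in-order into left and right subtrees.
Root F: left subtree has 11 nodes {V, K, J, H, C, S, G, Z, L, B, X}, right has 1 {U}.
  Root L: left subtree has 8 nodes {V, K, J, H, C, S, G, Z}, right has 2 {B, X}.
    Root V: left subtree has 0 nodes { }, right has 7 {K, J, H, C, S, G, Z}.
      Root J: left subtree has 1 node {K}, right has 5 {H, C, S, G, Z}.
        Root G: left subtree has 3 nodes {H, C, S}, right has 1 {Z}.
          Root C: left subtree has 1 node {H}, right has 1 {S}.
    Root X: left subtree has 1 node {B}, right has 0 { }.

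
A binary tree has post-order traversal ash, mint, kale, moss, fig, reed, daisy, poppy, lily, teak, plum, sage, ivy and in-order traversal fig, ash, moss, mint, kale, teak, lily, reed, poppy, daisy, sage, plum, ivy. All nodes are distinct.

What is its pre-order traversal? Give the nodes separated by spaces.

ivy sage teak fig moss ash kale mint lily poppy reed daisy plum

The last element of post-order is the root; it splits in-order into left and right subtrees.
Root ivy: left subtree has 12 nodes {fig, ash, moss, mint, kale, teak, lily, reed, poppy, daisy, sage, plum}, right has 0 { }.
  Root sage: left subtree has 10 nodes {fig, ash, moss, mint, kale, teak, lily, reed, poppy, daisy}, right has 1 {plum}.
    Root teak: left subtree has 5 nodes {fig, ash, moss, mint, kale}, right has 4 {lily, reed, poppy, daisy}.
      Root fig: left subtree has 0 nodes { }, right has 4 {ash, moss, mint, kale}.
        Root moss: left subtree has 1 node {ash}, right has 2 {mint, kale}.
          Root kale: left subtree has 1 node {mint}, right has 0 { }.
      Root lily: left subtree has 0 nodes { }, right has 3 {reed, poppy, daisy}.
        Root poppy: left subtree has 1 node {reed}, right has 1 {daisy}.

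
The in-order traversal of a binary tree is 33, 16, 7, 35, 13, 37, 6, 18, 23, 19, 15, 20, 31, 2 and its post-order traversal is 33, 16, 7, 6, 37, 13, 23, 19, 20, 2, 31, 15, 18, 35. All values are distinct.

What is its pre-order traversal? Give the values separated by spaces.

The last element of post-order is the root; it splits in-order into left and right subtrees.
Root 35: left subtree has 3 nodes {33, 16, 7}, right has 10 {13, 37, 6, 18, 23, 19, 15, 20, 31, 2}.
  Root 7: left subtree has 2 nodes {33, 16}, right has 0 { }.
    Root 16: left subtree has 1 node {33}, right has 0 { }.
  Root 18: left subtree has 3 nodes {13, 37, 6}, right has 6 {23, 19, 15, 20, 31, 2}.
    Root 13: left subtree has 0 nodes { }, right has 2 {37, 6}.
      Root 37: left subtree has 0 nodes { }, right has 1 {6}.
    Root 15: left subtree has 2 nodes {23, 19}, right has 3 {20, 31, 2}.
      Root 19: left subtree has 1 node {23}, right has 0 { }.
      Root 31: left subtree has 1 node {20}, right has 1 {2}.

35 7 16 33 18 13 37 6 15 19 23 31 20 2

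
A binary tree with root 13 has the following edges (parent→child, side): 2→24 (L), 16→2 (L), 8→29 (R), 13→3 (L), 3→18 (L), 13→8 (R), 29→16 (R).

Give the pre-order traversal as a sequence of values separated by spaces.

Pre-order visits the node, then its left subtree, then its right subtree.
Visit 13.
At 13: go left to 3.
  Visit 3.
  At 3: go left to 18.
    18 is a leaf — visit 18.
  At 3: no right child.
At 13: go right to 8.
  Visit 8.
  At 8: no left child.
  At 8: go right to 29.
    Visit 29.
    At 29: no left child.
    At 29: go right to 16.
      Visit 16.
      At 16: go left to 2.
        Visit 2.
        At 2: go left to 24.
          24 is a leaf — visit 24.
        At 2: no right child.
      At 16: no right child.

13 3 18 8 29 16 2 24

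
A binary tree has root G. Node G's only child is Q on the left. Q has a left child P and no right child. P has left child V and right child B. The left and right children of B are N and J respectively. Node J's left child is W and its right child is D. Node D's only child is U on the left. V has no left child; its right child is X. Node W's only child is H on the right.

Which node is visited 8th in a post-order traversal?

J

Post-order visits the left subtree, then the right subtree, then the node.
At G: go left to Q.
  At Q: go left to P.
    At P: go left to V.
      At V: no left child.
      At V: go right to X.
        X is a leaf — visit X.
      Visit V.
    At P: go right to B.
      At B: go left to N.
        N is a leaf — visit N.
      At B: go right to J.
        At J: go left to W.
          At W: no left child.
          At W: go right to H.
            H is a leaf — visit H.
          Visit W.
        At J: go right to D.
          At D: go left to U.
            U is a leaf — visit U.
          At D: no right child.
          Visit D.
        Visit J.
      Visit B.
    Visit P.
  At Q: no right child.
  Visit Q.
At G: no right child.
Visit G.
Full post-order sequence: X, V, N, H, W, U, D, J, B, P, Q, G.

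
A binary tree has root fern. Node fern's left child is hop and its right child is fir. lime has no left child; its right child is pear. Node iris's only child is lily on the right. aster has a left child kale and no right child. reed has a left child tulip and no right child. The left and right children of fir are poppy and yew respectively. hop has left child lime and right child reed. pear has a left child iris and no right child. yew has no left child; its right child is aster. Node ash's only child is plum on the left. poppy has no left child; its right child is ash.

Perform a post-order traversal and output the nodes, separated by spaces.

Post-order visits the left subtree, then the right subtree, then the node.
At fern: go left to hop.
  At hop: go left to lime.
    At lime: no left child.
    At lime: go right to pear.
      At pear: go left to iris.
        At iris: no left child.
        At iris: go right to lily.
          lily is a leaf — visit lily.
        Visit iris.
      At pear: no right child.
      Visit pear.
    Visit lime.
  At hop: go right to reed.
    At reed: go left to tulip.
      tulip is a leaf — visit tulip.
    At reed: no right child.
    Visit reed.
  Visit hop.
At fern: go right to fir.
  At fir: go left to poppy.
    At poppy: no left child.
    At poppy: go right to ash.
      At ash: go left to plum.
        plum is a leaf — visit plum.
      At ash: no right child.
      Visit ash.
    Visit poppy.
  At fir: go right to yew.
    At yew: no left child.
    At yew: go right to aster.
      At aster: go left to kale.
        kale is a leaf — visit kale.
      At aster: no right child.
      Visit aster.
    Visit yew.
  Visit fir.
Visit fern.

lily iris pear lime tulip reed hop plum ash poppy kale aster yew fir fern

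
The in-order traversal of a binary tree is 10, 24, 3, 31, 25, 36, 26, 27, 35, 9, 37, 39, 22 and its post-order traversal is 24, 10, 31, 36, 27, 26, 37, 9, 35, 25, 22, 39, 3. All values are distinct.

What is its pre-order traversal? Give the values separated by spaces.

3 10 24 39 25 31 35 26 36 27 9 37 22

The last element of post-order is the root; it splits in-order into left and right subtrees.
Root 3: left subtree has 2 nodes {10, 24}, right has 10 {31, 25, 36, 26, 27, 35, 9, 37, 39, 22}.
  Root 10: left subtree has 0 nodes { }, right has 1 {24}.
  Root 39: left subtree has 8 nodes {31, 25, 36, 26, 27, 35, 9, 37}, right has 1 {22}.
    Root 25: left subtree has 1 node {31}, right has 6 {36, 26, 27, 35, 9, 37}.
      Root 35: left subtree has 3 nodes {36, 26, 27}, right has 2 {9, 37}.
        Root 26: left subtree has 1 node {36}, right has 1 {27}.
        Root 9: left subtree has 0 nodes { }, right has 1 {37}.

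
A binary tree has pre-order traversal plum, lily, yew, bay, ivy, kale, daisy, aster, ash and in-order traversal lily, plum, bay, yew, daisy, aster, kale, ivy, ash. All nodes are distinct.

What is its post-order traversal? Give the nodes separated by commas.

The first element of pre-order is the root; it splits in-order into left and right subtrees.
Root plum: left subtree has 1 node {lily}, right has 7 {bay, yew, daisy, aster, kale, ivy, ash}.
  Root yew: left subtree has 1 node {bay}, right has 5 {daisy, aster, kale, ivy, ash}.
    Root ivy: left subtree has 3 nodes {daisy, aster, kale}, right has 1 {ash}.
      Root kale: left subtree has 2 nodes {daisy, aster}, right has 0 { }.
        Root daisy: left subtree has 0 nodes { }, right has 1 {aster}.

lily, bay, aster, daisy, kale, ash, ivy, yew, plum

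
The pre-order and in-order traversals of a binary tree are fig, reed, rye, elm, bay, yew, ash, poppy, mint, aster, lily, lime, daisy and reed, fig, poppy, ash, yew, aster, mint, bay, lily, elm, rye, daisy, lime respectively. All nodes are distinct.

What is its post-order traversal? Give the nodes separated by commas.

The first element of pre-order is the root; it splits in-order into left and right subtrees.
Root fig: left subtree has 1 node {reed}, right has 11 {poppy, ash, yew, aster, mint, bay, lily, elm, rye, daisy, lime}.
  Root rye: left subtree has 8 nodes {poppy, ash, yew, aster, mint, bay, lily, elm}, right has 2 {daisy, lime}.
    Root elm: left subtree has 7 nodes {poppy, ash, yew, aster, mint, bay, lily}, right has 0 { }.
      Root bay: left subtree has 5 nodes {poppy, ash, yew, aster, mint}, right has 1 {lily}.
        Root yew: left subtree has 2 nodes {poppy, ash}, right has 2 {aster, mint}.
          Root ash: left subtree has 1 node {poppy}, right has 0 { }.
          Root mint: left subtree has 1 node {aster}, right has 0 { }.
    Root lime: left subtree has 1 node {daisy}, right has 0 { }.

reed, poppy, ash, aster, mint, yew, lily, bay, elm, daisy, lime, rye, fig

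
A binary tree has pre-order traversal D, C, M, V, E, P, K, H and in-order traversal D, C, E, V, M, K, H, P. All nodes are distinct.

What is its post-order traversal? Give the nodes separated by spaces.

The first element of pre-order is the root; it splits in-order into left and right subtrees.
Root D: left subtree has 0 nodes { }, right has 7 {C, E, V, M, K, H, P}.
  Root C: left subtree has 0 nodes { }, right has 6 {E, V, M, K, H, P}.
    Root M: left subtree has 2 nodes {E, V}, right has 3 {K, H, P}.
      Root V: left subtree has 1 node {E}, right has 0 { }.
      Root P: left subtree has 2 nodes {K, H}, right has 0 { }.
        Root K: left subtree has 0 nodes { }, right has 1 {H}.

E V H K P M C D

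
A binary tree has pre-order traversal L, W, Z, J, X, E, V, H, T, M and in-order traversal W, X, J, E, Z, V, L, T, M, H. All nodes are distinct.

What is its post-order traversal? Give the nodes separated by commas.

X, E, J, V, Z, W, M, T, H, L

The first element of pre-order is the root; it splits in-order into left and right subtrees.
Root L: left subtree has 6 nodes {W, X, J, E, Z, V}, right has 3 {T, M, H}.
  Root W: left subtree has 0 nodes { }, right has 5 {X, J, E, Z, V}.
    Root Z: left subtree has 3 nodes {X, J, E}, right has 1 {V}.
      Root J: left subtree has 1 node {X}, right has 1 {E}.
  Root H: left subtree has 2 nodes {T, M}, right has 0 { }.
    Root T: left subtree has 0 nodes { }, right has 1 {M}.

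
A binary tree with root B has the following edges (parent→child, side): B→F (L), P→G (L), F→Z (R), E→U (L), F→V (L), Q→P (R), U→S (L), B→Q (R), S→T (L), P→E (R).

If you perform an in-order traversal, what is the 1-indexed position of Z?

3

In-order visits the left subtree, then the node, then the right subtree.
At B: go left to F.
  At F: go left to V.
    V is a leaf — visit V.
  Visit F.
  At F: go right to Z.
    Z is a leaf — visit Z.
Visit B.
At B: go right to Q.
  At Q: no left child.
  Visit Q.
  At Q: go right to P.
    At P: go left to G.
      G is a leaf — visit G.
    Visit P.
    At P: go right to E.
      At E: go left to U.
        At U: go left to S.
          At S: go left to T.
            T is a leaf — visit T.
          Visit S.
          At S: no right child.
        Visit U.
        At U: no right child.
      Visit E.
      At E: no right child.
Full in-order sequence: V, F, Z, B, Q, G, P, T, S, U, E.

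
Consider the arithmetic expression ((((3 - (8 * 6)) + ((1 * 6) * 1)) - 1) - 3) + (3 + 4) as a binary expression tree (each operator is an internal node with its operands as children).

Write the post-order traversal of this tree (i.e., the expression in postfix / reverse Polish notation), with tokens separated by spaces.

Post-order on an expression tree gives postfix notation: for each operator, emit left operand, right operand, then the operator.

3 8 6 * - 1 6 * 1 * + 1 - 3 - 3 4 + +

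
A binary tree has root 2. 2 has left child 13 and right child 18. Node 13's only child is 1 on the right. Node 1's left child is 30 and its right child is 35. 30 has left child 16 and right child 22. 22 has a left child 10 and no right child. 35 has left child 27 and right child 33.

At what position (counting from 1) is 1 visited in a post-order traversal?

Post-order visits the left subtree, then the right subtree, then the node.
At 2: go left to 13.
  At 13: no left child.
  At 13: go right to 1.
    At 1: go left to 30.
      At 30: go left to 16.
        16 is a leaf — visit 16.
      At 30: go right to 22.
        At 22: go left to 10.
          10 is a leaf — visit 10.
        At 22: no right child.
        Visit 22.
      Visit 30.
    At 1: go right to 35.
      At 35: go left to 27.
        27 is a leaf — visit 27.
      At 35: go right to 33.
        33 is a leaf — visit 33.
      Visit 35.
    Visit 1.
  Visit 13.
At 2: go right to 18.
  18 is a leaf — visit 18.
Visit 2.
Full post-order sequence: 16, 10, 22, 30, 27, 33, 35, 1, 13, 18, 2.

8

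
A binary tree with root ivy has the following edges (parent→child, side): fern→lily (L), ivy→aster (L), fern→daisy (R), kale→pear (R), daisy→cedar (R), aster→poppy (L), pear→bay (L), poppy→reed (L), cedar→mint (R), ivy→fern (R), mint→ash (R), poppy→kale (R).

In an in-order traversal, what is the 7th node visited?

In-order visits the left subtree, then the node, then the right subtree.
At ivy: go left to aster.
  At aster: go left to poppy.
    At poppy: go left to reed.
      reed is a leaf — visit reed.
    Visit poppy.
    At poppy: go right to kale.
      At kale: no left child.
      Visit kale.
      At kale: go right to pear.
        At pear: go left to bay.
          bay is a leaf — visit bay.
        Visit pear.
        At pear: no right child.
  Visit aster.
  At aster: no right child.
Visit ivy.
At ivy: go right to fern.
  At fern: go left to lily.
    lily is a leaf — visit lily.
  Visit fern.
  At fern: go right to daisy.
    At daisy: no left child.
    Visit daisy.
    At daisy: go right to cedar.
      At cedar: no left child.
      Visit cedar.
      At cedar: go right to mint.
        At mint: no left child.
        Visit mint.
        At mint: go right to ash.
          ash is a leaf — visit ash.
Full in-order sequence: reed, poppy, kale, bay, pear, aster, ivy, lily, fern, daisy, cedar, mint, ash.

ivy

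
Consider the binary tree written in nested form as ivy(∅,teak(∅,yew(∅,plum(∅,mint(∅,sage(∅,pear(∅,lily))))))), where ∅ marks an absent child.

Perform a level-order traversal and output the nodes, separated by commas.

Level-order visits nodes level by level from the root, left to right within each level.
Level 0: ivy
Level 1: teak
Level 2: yew
Level 3: plum
Level 4: mint
Level 5: sage
Level 6: pear
Level 7: lily

ivy, teak, yew, plum, mint, sage, pear, lily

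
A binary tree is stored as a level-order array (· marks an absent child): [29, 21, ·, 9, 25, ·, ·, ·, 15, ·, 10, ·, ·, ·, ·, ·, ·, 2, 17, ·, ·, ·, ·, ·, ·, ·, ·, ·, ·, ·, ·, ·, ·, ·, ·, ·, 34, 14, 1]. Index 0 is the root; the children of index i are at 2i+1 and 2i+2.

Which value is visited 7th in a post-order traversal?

Post-order visits the left subtree, then the right subtree, then the node.
At 29: go left to 21.
  At 21: go left to 9.
    At 9: no left child.
    At 9: go right to 15.
      At 15: go left to 2.
        At 2: no left child.
        At 2: go right to 34.
          34 is a leaf — visit 34.
        Visit 2.
      At 15: go right to 17.
        At 17: go left to 14.
          14 is a leaf — visit 14.
        At 17: go right to 1.
          1 is a leaf — visit 1.
        Visit 17.
      Visit 15.
    Visit 9.
  At 21: go right to 25.
    At 25: no left child.
    At 25: go right to 10.
      10 is a leaf — visit 10.
    Visit 25.
  Visit 21.
At 29: no right child.
Visit 29.
Full post-order sequence: 34, 2, 14, 1, 17, 15, 9, 10, 25, 21, 29.

9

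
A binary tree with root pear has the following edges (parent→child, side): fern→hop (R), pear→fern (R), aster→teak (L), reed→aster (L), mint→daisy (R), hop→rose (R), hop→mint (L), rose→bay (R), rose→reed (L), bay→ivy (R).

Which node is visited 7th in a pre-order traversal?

Pre-order visits the node, then its left subtree, then its right subtree.
Visit pear.
At pear: no left child.
At pear: go right to fern.
  Visit fern.
  At fern: no left child.
  At fern: go right to hop.
    Visit hop.
    At hop: go left to mint.
      Visit mint.
      At mint: no left child.
      At mint: go right to daisy.
        daisy is a leaf — visit daisy.
    At hop: go right to rose.
      Visit rose.
      At rose: go left to reed.
        Visit reed.
        At reed: go left to aster.
          Visit aster.
          At aster: go left to teak.
            teak is a leaf — visit teak.
          At aster: no right child.
        At reed: no right child.
      At rose: go right to bay.
        Visit bay.
        At bay: no left child.
        At bay: go right to ivy.
          ivy is a leaf — visit ivy.
Full pre-order sequence: pear, fern, hop, mint, daisy, rose, reed, aster, teak, bay, ivy.

reed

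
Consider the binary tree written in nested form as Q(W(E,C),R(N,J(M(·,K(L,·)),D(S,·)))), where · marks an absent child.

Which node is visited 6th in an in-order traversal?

R

In-order visits the left subtree, then the node, then the right subtree.
At Q: go left to W.
  At W: go left to E.
    E is a leaf — visit E.
  Visit W.
  At W: go right to C.
    C is a leaf — visit C.
Visit Q.
At Q: go right to R.
  At R: go left to N.
    N is a leaf — visit N.
  Visit R.
  At R: go right to J.
    At J: go left to M.
      At M: no left child.
      Visit M.
      At M: go right to K.
        At K: go left to L.
          L is a leaf — visit L.
        Visit K.
        At K: no right child.
    Visit J.
    At J: go right to D.
      At D: go left to S.
        S is a leaf — visit S.
      Visit D.
      At D: no right child.
Full in-order sequence: E, W, C, Q, N, R, M, L, K, J, S, D.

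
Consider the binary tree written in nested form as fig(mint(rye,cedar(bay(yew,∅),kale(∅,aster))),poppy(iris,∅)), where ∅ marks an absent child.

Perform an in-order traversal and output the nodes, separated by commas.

rye, mint, yew, bay, cedar, kale, aster, fig, iris, poppy

In-order visits the left subtree, then the node, then the right subtree.
At fig: go left to mint.
  At mint: go left to rye.
    rye is a leaf — visit rye.
  Visit mint.
  At mint: go right to cedar.
    At cedar: go left to bay.
      At bay: go left to yew.
        yew is a leaf — visit yew.
      Visit bay.
      At bay: no right child.
    Visit cedar.
    At cedar: go right to kale.
      At kale: no left child.
      Visit kale.
      At kale: go right to aster.
        aster is a leaf — visit aster.
Visit fig.
At fig: go right to poppy.
  At poppy: go left to iris.
    iris is a leaf — visit iris.
  Visit poppy.
  At poppy: no right child.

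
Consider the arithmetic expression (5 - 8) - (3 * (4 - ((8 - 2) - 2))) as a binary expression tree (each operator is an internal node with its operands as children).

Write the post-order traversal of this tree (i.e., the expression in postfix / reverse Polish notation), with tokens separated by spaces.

5 8 - 3 4 8 2 - 2 - - * -

Post-order on an expression tree gives postfix notation: for each operator, emit left operand, right operand, then the operator.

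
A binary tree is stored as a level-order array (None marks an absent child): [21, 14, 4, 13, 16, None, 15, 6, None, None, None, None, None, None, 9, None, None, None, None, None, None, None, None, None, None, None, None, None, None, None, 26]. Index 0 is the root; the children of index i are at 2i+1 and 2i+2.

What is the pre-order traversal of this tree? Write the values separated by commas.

Pre-order visits the node, then its left subtree, then its right subtree.
Visit 21.
At 21: go left to 14.
  Visit 14.
  At 14: go left to 13.
    Visit 13.
    At 13: go left to 6.
      6 is a leaf — visit 6.
    At 13: no right child.
  At 14: go right to 16.
    16 is a leaf — visit 16.
At 21: go right to 4.
  Visit 4.
  At 4: no left child.
  At 4: go right to 15.
    Visit 15.
    At 15: no left child.
    At 15: go right to 9.
      Visit 9.
      At 9: no left child.
      At 9: go right to 26.
        26 is a leaf — visit 26.

21, 14, 13, 6, 16, 4, 15, 9, 26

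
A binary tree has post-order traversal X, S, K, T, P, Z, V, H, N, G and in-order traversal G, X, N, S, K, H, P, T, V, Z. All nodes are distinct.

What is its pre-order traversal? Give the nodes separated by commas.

G, N, X, H, K, S, V, P, T, Z

The last element of post-order is the root; it splits in-order into left and right subtrees.
Root G: left subtree has 0 nodes { }, right has 9 {X, N, S, K, H, P, T, V, Z}.
  Root N: left subtree has 1 node {X}, right has 7 {S, K, H, P, T, V, Z}.
    Root H: left subtree has 2 nodes {S, K}, right has 4 {P, T, V, Z}.
      Root K: left subtree has 1 node {S}, right has 0 { }.
      Root V: left subtree has 2 nodes {P, T}, right has 1 {Z}.
        Root P: left subtree has 0 nodes { }, right has 1 {T}.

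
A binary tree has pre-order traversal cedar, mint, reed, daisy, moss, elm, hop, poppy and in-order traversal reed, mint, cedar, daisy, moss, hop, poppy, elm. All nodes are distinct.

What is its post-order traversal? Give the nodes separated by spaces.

reed mint poppy hop elm moss daisy cedar

The first element of pre-order is the root; it splits in-order into left and right subtrees.
Root cedar: left subtree has 2 nodes {reed, mint}, right has 5 {daisy, moss, hop, poppy, elm}.
  Root mint: left subtree has 1 node {reed}, right has 0 { }.
  Root daisy: left subtree has 0 nodes { }, right has 4 {moss, hop, poppy, elm}.
    Root moss: left subtree has 0 nodes { }, right has 3 {hop, poppy, elm}.
      Root elm: left subtree has 2 nodes {hop, poppy}, right has 0 { }.
        Root hop: left subtree has 0 nodes { }, right has 1 {poppy}.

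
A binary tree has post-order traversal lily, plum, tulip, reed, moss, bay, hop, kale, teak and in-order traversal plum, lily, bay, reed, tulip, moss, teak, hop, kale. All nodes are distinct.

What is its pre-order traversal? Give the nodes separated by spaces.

The last element of post-order is the root; it splits in-order into left and right subtrees.
Root teak: left subtree has 6 nodes {plum, lily, bay, reed, tulip, moss}, right has 2 {hop, kale}.
  Root bay: left subtree has 2 nodes {plum, lily}, right has 3 {reed, tulip, moss}.
    Root plum: left subtree has 0 nodes { }, right has 1 {lily}.
    Root moss: left subtree has 2 nodes {reed, tulip}, right has 0 { }.
      Root reed: left subtree has 0 nodes { }, right has 1 {tulip}.
  Root kale: left subtree has 1 node {hop}, right has 0 { }.

teak bay plum lily moss reed tulip kale hop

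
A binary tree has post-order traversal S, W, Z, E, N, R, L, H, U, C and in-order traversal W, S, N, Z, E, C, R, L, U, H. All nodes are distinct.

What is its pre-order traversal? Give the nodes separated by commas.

The last element of post-order is the root; it splits in-order into left and right subtrees.
Root C: left subtree has 5 nodes {W, S, N, Z, E}, right has 4 {R, L, U, H}.
  Root N: left subtree has 2 nodes {W, S}, right has 2 {Z, E}.
    Root W: left subtree has 0 nodes { }, right has 1 {S}.
    Root E: left subtree has 1 node {Z}, right has 0 { }.
  Root U: left subtree has 2 nodes {R, L}, right has 1 {H}.
    Root L: left subtree has 1 node {R}, right has 0 { }.

C, N, W, S, E, Z, U, L, R, H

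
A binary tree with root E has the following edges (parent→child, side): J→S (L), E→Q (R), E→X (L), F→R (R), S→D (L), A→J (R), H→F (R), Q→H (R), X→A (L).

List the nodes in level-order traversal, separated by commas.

E, X, Q, A, H, J, F, S, R, D

Level-order visits nodes level by level from the root, left to right within each level.
Level 0: E
Level 1: X, Q
Level 2: A, H
Level 3: J, F
Level 4: S, R
Level 5: D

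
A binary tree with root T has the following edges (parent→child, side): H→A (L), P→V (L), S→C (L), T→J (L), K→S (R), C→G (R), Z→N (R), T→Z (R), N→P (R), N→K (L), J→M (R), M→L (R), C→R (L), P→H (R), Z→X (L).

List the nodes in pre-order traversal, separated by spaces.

T J M L Z X N K S C R G P V H A

Pre-order visits the node, then its left subtree, then its right subtree.
Visit T.
At T: go left to J.
  Visit J.
  At J: no left child.
  At J: go right to M.
    Visit M.
    At M: no left child.
    At M: go right to L.
      L is a leaf — visit L.
At T: go right to Z.
  Visit Z.
  At Z: go left to X.
    X is a leaf — visit X.
  At Z: go right to N.
    Visit N.
    At N: go left to K.
      Visit K.
      At K: no left child.
      At K: go right to S.
        Visit S.
        At S: go left to C.
          Visit C.
          At C: go left to R.
            R is a leaf — visit R.
          At C: go right to G.
            G is a leaf — visit G.
        At S: no right child.
    At N: go right to P.
      Visit P.
      At P: go left to V.
        V is a leaf — visit V.
      At P: go right to H.
        Visit H.
        At H: go left to A.
          A is a leaf — visit A.
        At H: no right child.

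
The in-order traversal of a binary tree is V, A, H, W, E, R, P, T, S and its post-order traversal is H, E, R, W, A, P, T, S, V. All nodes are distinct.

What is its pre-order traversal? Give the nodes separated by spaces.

V S T P A W H R E

The last element of post-order is the root; it splits in-order into left and right subtrees.
Root V: left subtree has 0 nodes { }, right has 8 {A, H, W, E, R, P, T, S}.
  Root S: left subtree has 7 nodes {A, H, W, E, R, P, T}, right has 0 { }.
    Root T: left subtree has 6 nodes {A, H, W, E, R, P}, right has 0 { }.
      Root P: left subtree has 5 nodes {A, H, W, E, R}, right has 0 { }.
        Root A: left subtree has 0 nodes { }, right has 4 {H, W, E, R}.
          Root W: left subtree has 1 node {H}, right has 2 {E, R}.
            Root R: left subtree has 1 node {E}, right has 0 { }.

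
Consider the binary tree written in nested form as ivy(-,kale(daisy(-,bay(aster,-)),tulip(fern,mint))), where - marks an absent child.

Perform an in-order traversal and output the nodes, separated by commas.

In-order visits the left subtree, then the node, then the right subtree.
At ivy: no left child.
Visit ivy.
At ivy: go right to kale.
  At kale: go left to daisy.
    At daisy: no left child.
    Visit daisy.
    At daisy: go right to bay.
      At bay: go left to aster.
        aster is a leaf — visit aster.
      Visit bay.
      At bay: no right child.
  Visit kale.
  At kale: go right to tulip.
    At tulip: go left to fern.
      fern is a leaf — visit fern.
    Visit tulip.
    At tulip: go right to mint.
      mint is a leaf — visit mint.

ivy, daisy, aster, bay, kale, fern, tulip, mint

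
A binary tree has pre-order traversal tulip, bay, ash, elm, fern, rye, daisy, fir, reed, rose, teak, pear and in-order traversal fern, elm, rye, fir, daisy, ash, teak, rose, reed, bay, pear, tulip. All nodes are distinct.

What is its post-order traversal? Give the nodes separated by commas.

The first element of pre-order is the root; it splits in-order into left and right subtrees.
Root tulip: left subtree has 11 nodes {fern, elm, rye, fir, daisy, ash, teak, rose, reed, bay, pear}, right has 0 { }.
  Root bay: left subtree has 9 nodes {fern, elm, rye, fir, daisy, ash, teak, rose, reed}, right has 1 {pear}.
    Root ash: left subtree has 5 nodes {fern, elm, rye, fir, daisy}, right has 3 {teak, rose, reed}.
      Root elm: left subtree has 1 node {fern}, right has 3 {rye, fir, daisy}.
        Root rye: left subtree has 0 nodes { }, right has 2 {fir, daisy}.
          Root daisy: left subtree has 1 node {fir}, right has 0 { }.
      Root reed: left subtree has 2 nodes {teak, rose}, right has 0 { }.
        Root rose: left subtree has 1 node {teak}, right has 0 { }.

fern, fir, daisy, rye, elm, teak, rose, reed, ash, pear, bay, tulip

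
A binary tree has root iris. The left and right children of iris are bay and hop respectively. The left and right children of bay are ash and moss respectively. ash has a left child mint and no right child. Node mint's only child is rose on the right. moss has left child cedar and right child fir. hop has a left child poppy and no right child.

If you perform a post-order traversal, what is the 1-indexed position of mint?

2

Post-order visits the left subtree, then the right subtree, then the node.
At iris: go left to bay.
  At bay: go left to ash.
    At ash: go left to mint.
      At mint: no left child.
      At mint: go right to rose.
        rose is a leaf — visit rose.
      Visit mint.
    At ash: no right child.
    Visit ash.
  At bay: go right to moss.
    At moss: go left to cedar.
      cedar is a leaf — visit cedar.
    At moss: go right to fir.
      fir is a leaf — visit fir.
    Visit moss.
  Visit bay.
At iris: go right to hop.
  At hop: go left to poppy.
    poppy is a leaf — visit poppy.
  At hop: no right child.
  Visit hop.
Visit iris.
Full post-order sequence: rose, mint, ash, cedar, fir, moss, bay, poppy, hop, iris.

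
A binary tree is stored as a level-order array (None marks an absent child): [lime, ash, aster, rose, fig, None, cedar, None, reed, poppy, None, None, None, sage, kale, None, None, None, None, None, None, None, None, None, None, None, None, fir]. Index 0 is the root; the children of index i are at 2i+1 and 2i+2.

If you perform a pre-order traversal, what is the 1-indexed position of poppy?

6

Pre-order visits the node, then its left subtree, then its right subtree.
Visit lime.
At lime: go left to ash.
  Visit ash.
  At ash: go left to rose.
    Visit rose.
    At rose: no left child.
    At rose: go right to reed.
      reed is a leaf — visit reed.
  At ash: go right to fig.
    Visit fig.
    At fig: go left to poppy.
      poppy is a leaf — visit poppy.
    At fig: no right child.
At lime: go right to aster.
  Visit aster.
  At aster: no left child.
  At aster: go right to cedar.
    Visit cedar.
    At cedar: go left to sage.
      Visit sage.
      At sage: go left to fir.
        fir is a leaf — visit fir.
      At sage: no right child.
    At cedar: go right to kale.
      kale is a leaf — visit kale.
Full pre-order sequence: lime, ash, rose, reed, fig, poppy, aster, cedar, sage, fir, kale.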